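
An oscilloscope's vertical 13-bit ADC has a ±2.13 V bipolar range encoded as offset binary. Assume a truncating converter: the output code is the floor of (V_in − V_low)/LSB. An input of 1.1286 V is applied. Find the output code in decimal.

With 8192 levels over 4.26 V, one step is 0.520 mV.
(V_in − V_low)/LSB = (1.1286 − (−2.13)) / 0.00052002 = 6266.303.
⌊·⌋(6266.303) = 6266.

code 6266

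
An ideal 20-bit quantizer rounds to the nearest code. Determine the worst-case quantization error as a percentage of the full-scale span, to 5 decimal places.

Rounding → worst-case error = ½ LSB = V_FS/2^21, so 100/2097152 = 4.76837e-05 % of full scale.

0.00005 %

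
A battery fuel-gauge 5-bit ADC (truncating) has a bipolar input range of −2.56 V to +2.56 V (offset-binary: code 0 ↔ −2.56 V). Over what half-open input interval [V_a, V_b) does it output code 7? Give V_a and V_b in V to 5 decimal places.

[-1.44000 V, -1.28000 V)

LSB = 5.12/2^5 = 160.000 mV.
V_a = V_low + 7·LSB = -1.44 V; V_b = V_low + 8·LSB = -1.28 V.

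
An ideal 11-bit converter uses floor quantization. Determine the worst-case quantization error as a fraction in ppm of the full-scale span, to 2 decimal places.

488.28 ppm

Truncating → worst-case error = 1 LSB = V_FS/2^11, so 1e+06/2048 = 488.281 ppm of full scale.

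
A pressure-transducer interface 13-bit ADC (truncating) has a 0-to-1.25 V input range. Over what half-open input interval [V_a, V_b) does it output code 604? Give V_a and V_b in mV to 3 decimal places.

LSB = 1.25/2^13 = 152.59 µV.
V_a = V_low + 604·LSB = 0.0921631 V; V_b = V_low + 605·LSB = 0.0923157 V.

[92.163 mV, 92.316 mV)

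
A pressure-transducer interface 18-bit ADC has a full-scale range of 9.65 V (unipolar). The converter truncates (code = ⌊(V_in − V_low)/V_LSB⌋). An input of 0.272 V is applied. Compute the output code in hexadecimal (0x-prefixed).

With 262144 levels over 9.65 V, one step is 36.81 µV.
(0.272 − 0) / 3.68118e-05 = 7388.929 LSBs.
Floor → code 7388.
In hexadecimal (0x-prefixed): 0x1CDC.

code 0x1CDC (decimal 7388)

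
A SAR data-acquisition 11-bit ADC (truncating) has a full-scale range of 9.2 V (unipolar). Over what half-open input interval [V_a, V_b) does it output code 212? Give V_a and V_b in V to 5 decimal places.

[0.95234 V, 0.95684 V)

LSB = 9.2/2^11 = 4.492 mV.
V_a = V_low + 212·LSB = 0.952344 V; V_b = V_low + 213·LSB = 0.956836 V.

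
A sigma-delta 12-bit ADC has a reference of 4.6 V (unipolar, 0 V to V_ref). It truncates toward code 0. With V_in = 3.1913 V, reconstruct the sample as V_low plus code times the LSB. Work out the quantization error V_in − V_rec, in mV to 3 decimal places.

0.724 mV

Step size: 4.6 V ÷ 2^12 = 1.123 mV.
(V_in − V_low)/LSB = (3.1913 − 0)/0.00112305 = 2841.6445 → code 2841 (floor).
Code 2841 maps back to 0 + 2841×0.00112305 V = 3.1905762 V.
Error = 3.1913 − 3.1905762 = 0.000723828 V = 0.724 mV.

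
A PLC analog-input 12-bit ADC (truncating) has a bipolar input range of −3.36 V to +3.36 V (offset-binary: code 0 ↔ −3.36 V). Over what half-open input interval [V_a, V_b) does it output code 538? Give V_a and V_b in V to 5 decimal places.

[-2.47734 V, -2.47570 V)

LSB = 6.72/2^12 = 1.641 mV.
V_a = V_low + 538·LSB = -2.47734 V; V_b = V_low + 539·LSB = -2.4757 V.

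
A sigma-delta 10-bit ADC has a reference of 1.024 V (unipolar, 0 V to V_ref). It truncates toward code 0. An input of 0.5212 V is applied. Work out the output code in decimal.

code 521

LSB = 1.024 V / 1024 = 1.000 mV.
(0.5212 − 0) / 0.001 = 521.200 LSBs.
Floor → code 521.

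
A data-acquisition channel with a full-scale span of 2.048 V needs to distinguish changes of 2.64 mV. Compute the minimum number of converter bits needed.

Number of steps required ≥ 2.048 V / 2.64 mV = 775.76.
Need 2^N ≥ 775.76; 2^9 = 512, 2^10 = 1024.
Minimum N = 10.

10 bits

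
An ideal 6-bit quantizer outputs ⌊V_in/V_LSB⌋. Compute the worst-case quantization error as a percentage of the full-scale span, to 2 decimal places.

1.56 %

Truncating → worst-case error = 1 LSB = V_FS/2^6, so 100/64 = 1.5625 % of full scale.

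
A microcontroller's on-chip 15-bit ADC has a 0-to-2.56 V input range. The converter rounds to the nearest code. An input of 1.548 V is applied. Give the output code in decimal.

Full-scale span = 2.56 V; LSB = 2.56/2^15 = 78.12 µV.
Input sits at 19814.400 steps above V_low.
round(19814.400) = 19814.

code 19814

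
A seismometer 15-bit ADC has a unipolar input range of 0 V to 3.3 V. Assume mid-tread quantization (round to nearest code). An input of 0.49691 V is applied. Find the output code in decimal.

code 4934

LSB = 3.3 V / 32768 = 100.71 µV.
Input sits at 4934.166 steps above V_low.
Round → code 4934.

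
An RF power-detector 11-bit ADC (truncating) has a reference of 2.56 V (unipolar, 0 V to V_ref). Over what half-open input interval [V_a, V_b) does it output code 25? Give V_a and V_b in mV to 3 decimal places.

[31.250 mV, 32.500 mV)

LSB = 2.56/2^11 = 1.250 mV.
V_a = V_low + 25·LSB = 0.03125 V; V_b = V_low + 26·LSB = 0.0325 V.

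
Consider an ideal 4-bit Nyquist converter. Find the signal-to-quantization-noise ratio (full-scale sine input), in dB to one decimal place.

25.8 dB

SNR ≈ 6.02·N + 1.76 dB = 6.02·4 + 1.76 = 25.84 dB.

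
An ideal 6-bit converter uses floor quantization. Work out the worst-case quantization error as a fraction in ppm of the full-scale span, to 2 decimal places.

15625.00 ppm

Truncating → worst-case error = 1 LSB = V_FS/2^6, so 1e+06/64 = 15625 ppm of full scale.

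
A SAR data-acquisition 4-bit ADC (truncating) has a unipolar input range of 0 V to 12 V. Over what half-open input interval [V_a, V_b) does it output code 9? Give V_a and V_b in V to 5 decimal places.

[6.75000 V, 7.50000 V)

LSB = 12/2^4 = 0.7500 V.
V_a = V_low + 9·LSB = 6.75 V; V_b = V_low + 10·LSB = 7.5 V.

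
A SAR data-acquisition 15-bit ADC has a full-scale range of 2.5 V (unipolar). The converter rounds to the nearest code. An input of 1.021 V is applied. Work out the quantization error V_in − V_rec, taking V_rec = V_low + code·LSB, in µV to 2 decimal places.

Step size: 2.5 V ÷ 2^15 = 76.29 µV.
(V_in − V_low)/LSB = (1.021 − 0)/7.62939e-05 = 13382.4512 → code 13382 (round).
V_rec = 0 + 13382·7.62939e-05 = 1.0209656 V.
V_in − V_rec = 3.44238e-05 V = 34.42 µV.

34.42 µV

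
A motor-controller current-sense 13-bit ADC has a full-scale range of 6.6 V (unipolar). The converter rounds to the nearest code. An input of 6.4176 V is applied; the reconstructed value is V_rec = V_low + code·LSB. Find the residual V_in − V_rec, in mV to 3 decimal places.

One LSB is 6.6 V / 8192 = 0.806 mV.
Scaled input = 7965.6029 LSBs, so code = 7966.
V_rec = 0 + 7966·0.000805664 = 6.4179199 V.
Difference: -0.000319922 V → -0.320 mV.

-0.320 mV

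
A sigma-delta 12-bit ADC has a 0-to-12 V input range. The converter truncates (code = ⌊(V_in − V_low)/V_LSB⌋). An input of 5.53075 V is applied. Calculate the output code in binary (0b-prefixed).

With 4096 levels over 12 V, one step is 2.930 mV.
Input sits at 1887.829 steps above V_low.
⌊·⌋(1887.829) = 1887.
In binary (0b-prefixed): 0b11101011111.

code 0b11101011111 (decimal 1887)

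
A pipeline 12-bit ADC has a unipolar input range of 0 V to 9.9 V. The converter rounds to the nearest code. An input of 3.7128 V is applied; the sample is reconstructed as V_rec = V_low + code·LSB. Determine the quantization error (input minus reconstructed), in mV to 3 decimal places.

Step size: 9.9 V ÷ 2^12 = 2.417 mV.
(V_in − V_low)/LSB = (3.7128 − 0)/0.00241699 = 1536.1241 → code 1536 (round).
V_rec = 0 + 1536·0.00241699 = 3.7125 V.
Difference: 0.0003 V → 0.300 mV.

0.300 mV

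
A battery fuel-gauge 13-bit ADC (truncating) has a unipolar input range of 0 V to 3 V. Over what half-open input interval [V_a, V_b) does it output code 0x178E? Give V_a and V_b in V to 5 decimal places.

[2.20825 V, 2.20862 V)

LSB = 3/2^13 = 366.21 µV.
Code 0x178E = 6030 decimal.
V_a = V_low + 6030·LSB = 2.20825 V; V_b = V_low + 6031·LSB = 2.20862 V.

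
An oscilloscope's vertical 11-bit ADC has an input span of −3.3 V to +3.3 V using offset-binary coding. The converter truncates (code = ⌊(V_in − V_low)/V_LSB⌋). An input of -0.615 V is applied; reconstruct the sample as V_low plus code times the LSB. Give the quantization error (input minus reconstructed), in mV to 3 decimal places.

0.527 mV

LSB = 6.6/2^11 = 3.223 mV.
(-0.615 − (−3.3))/0.00322266 = 833.1636; ⌊·⌋ gives code 833.
V_rec = (−3.3) + 833·0.00322266 = -0.61552734 V.
Error = -0.615 − (−0.61552734) = 0.000527344 V = 0.527 mV.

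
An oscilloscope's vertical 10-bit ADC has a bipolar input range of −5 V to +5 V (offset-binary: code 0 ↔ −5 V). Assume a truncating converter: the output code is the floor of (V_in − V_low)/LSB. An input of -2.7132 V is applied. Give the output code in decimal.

Full-scale span = 10 V; LSB = 10/2^10 = 9.766 mV.
(-2.7132 − (−5)) / 0.00976562 = 234.168 LSBs.
So the output code is 234.

code 234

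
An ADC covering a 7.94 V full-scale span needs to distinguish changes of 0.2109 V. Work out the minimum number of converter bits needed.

6 bits

Number of steps required ≥ 7.94 V / 0.2109 V = 37.65.
Need 2^N ≥ 37.65; 2^5 = 32, 2^6 = 64.
Minimum N = 6.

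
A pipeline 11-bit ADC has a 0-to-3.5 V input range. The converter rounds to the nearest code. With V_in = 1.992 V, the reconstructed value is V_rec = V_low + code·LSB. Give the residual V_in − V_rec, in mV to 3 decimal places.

Step size: 3.5 V ÷ 2^11 = 1.709 mV.
(V_in − V_low)/LSB = (1.992 − 0)/0.00170898 = 1165.6046 → code 1166 (round).
V_rec = 0 + 1166·0.00170898 = 1.9926758 V.
Difference: -0.000675781 V → -0.676 mV.

-0.676 mV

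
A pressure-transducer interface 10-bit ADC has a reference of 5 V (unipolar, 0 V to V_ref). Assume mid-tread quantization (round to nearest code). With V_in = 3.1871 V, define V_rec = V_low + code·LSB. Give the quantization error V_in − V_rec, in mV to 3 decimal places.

-1.377 mV

LSB = 5/2^10 = 4.883 mV.
Scaled input = 652.7181 LSBs, so code = 653.
Reconstructed: 3.1884766 V.
Error = 3.1871 − 3.1884766 = -0.00137656 V = -1.377 mV.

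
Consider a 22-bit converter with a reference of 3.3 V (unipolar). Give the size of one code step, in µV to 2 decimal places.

Full-scale span = 3.3 V.
LSB = 3.3 / 2^22 = 3.3 / 4194304 = 7.86781e-07 V = 0.79 µV.

0.79 µV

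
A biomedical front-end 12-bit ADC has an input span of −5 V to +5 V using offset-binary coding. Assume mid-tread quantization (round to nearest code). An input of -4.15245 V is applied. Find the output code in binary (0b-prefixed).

code 0b101011011 (decimal 347)

With 4096 levels over 10 V, one step is 2.441 mV.
(V_in − V_low)/LSB = (-4.15245 − (−5)) / 0.00244141 = 347.156.
So the output code is 347.
In binary (0b-prefixed): 0b101011011.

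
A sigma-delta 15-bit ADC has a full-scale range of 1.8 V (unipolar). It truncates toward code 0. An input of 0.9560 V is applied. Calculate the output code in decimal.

With 32768 levels over 1.8 V, one step is 54.93 µV.
(0.9560 − 0) / 5.49316e-05 = 17403.449 LSBs.
Floor → code 17403.

code 17403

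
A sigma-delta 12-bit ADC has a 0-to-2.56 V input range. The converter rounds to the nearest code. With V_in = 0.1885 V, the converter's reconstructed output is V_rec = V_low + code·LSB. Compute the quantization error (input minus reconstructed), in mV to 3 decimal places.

Step size: 2.56 V ÷ 2^12 = 0.625 mV.
(0.1885 − 0)/0.000625 = 301.6000; round gives code 302.
Reconstructed: 0.18875 V.
Error = 0.1885 − 0.18875 = -0.00025 V = -0.250 mV.

-0.250 mV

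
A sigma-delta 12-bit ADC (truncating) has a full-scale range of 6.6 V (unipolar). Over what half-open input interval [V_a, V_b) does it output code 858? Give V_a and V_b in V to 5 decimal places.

LSB = 6.6/2^12 = 1.611 mV.
V_a = V_low + 858·LSB = 1.38252 V; V_b = V_low + 859·LSB = 1.38413 V.

[1.38252 V, 1.38413 V)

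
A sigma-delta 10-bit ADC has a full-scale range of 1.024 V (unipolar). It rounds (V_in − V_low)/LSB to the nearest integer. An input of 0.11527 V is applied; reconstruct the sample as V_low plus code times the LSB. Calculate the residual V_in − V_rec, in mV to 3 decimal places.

Step size: 1.024 V ÷ 2^10 = 1.000 mV.
Scaled input = 115.2700 LSBs, so code = 115.
Reconstructed: 0.115 V.
V_in − V_rec = 0.00027 V = 0.270 mV.

0.270 mV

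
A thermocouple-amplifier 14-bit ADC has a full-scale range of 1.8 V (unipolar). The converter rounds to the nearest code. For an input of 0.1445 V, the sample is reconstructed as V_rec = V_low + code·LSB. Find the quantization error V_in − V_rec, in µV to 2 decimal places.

One LSB is 1.8 V / 16384 = 109.86 µV.
Scaled input = 1315.2711 LSBs, so code = 1315.
Code 1315 maps back to 0 + 1315×0.000109863 V = 0.14447021 V.
Error = 0.1445 − 0.14447021 = 2.97852e-05 V = 29.79 µV.

29.79 µV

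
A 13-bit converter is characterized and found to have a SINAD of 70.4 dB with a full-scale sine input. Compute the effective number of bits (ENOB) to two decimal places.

11.40 bits

ENOB = (SINAD − 1.76) / 6.02 = (70.4 − 1.76)/6.02 = 11.402.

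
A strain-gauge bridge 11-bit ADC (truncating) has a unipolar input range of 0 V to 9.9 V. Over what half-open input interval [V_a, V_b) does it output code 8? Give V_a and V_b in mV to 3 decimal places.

[38.672 mV, 43.506 mV)

LSB = 9.9/2^11 = 4.834 mV.
V_a = V_low + 8·LSB = 0.0386719 V; V_b = V_low + 9·LSB = 0.0435059 V.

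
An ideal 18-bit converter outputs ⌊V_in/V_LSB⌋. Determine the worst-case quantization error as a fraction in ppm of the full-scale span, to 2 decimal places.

Truncating → worst-case error = 1 LSB = V_FS/2^18, so 1e+06/262144 = 3.8147 ppm of full scale.

3.81 ppm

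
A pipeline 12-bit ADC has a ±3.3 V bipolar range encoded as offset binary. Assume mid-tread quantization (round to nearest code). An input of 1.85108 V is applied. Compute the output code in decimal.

Full-scale span = 6.6 V; LSB = 6.6/2^12 = 1.611 mV.
Input sits at 3196.791 steps above V_low.
Round → code 3197.

code 3197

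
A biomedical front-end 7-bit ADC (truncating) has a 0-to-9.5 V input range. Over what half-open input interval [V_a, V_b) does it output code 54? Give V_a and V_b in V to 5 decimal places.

LSB = 9.5/2^7 = 74.219 mV.
V_a = V_low + 54·LSB = 4.00781 V; V_b = V_low + 55·LSB = 4.08203 V.

[4.00781 V, 4.08203 V)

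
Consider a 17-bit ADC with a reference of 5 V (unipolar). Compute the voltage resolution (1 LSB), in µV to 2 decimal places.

Full-scale span = 5 V.
LSB = 5 / 2^17 = 5 / 131072 = 3.8147e-05 V = 38.15 µV.

38.15 µV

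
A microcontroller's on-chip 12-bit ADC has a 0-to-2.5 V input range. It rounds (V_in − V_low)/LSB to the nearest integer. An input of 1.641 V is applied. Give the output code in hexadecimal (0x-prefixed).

Full-scale span = 2.5 V; LSB = 2.5/2^12 = 0.610 mV.
(V_in − V_low)/LSB = (1.641 − 0) / 0.000610352 = 2688.614.
round(2688.614) = 2689.
In hexadecimal (0x-prefixed): 0xA81.

code 0xA81 (decimal 2689)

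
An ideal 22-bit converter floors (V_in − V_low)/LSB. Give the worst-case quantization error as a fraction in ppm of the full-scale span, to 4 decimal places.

Truncating → worst-case error = 1 LSB = V_FS/2^22, so 1e+06/4194304 = 0.238419 ppm of full scale.

0.2384 ppm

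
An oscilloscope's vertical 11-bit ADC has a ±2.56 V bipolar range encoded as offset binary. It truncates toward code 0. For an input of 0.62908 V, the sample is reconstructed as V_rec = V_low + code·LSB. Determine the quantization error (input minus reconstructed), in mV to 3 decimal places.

1.580 mV

LSB = 5.12/2^11 = 2.500 mV.
(V_in − V_low)/LSB = (0.62908 − (−2.56))/0.0025 = 1275.6320 → code 1275 (floor).
V_rec = (−2.56) + 1275·0.0025 = 0.6275 V.
V_in − V_rec = 0.00158 V = 1.580 mV.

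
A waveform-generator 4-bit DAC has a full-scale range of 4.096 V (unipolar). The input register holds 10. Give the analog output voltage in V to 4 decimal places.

2.5600 V

LSB = 4.096 V / 2^4 = 256.000 mV.
V_out = 0 + 10 × 0.256 V = 2.56 V.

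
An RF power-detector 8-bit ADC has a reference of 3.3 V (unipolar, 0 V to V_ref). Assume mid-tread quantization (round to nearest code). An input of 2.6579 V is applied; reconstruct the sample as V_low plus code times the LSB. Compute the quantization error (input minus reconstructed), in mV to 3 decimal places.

LSB = 3.3/2^8 = 12.891 mV.
Scaled input = 206.1886 LSBs, so code = 206.
Code 206 maps back to 0 + 206×0.0128906 V = 2.6554687 V.
V_in − V_rec = 0.00243125 V = 2.431 mV.

2.431 mV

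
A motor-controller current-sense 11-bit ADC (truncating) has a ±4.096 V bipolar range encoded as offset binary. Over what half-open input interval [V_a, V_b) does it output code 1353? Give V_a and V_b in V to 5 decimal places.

[1.31600 V, 1.32000 V)

LSB = 8.192/2^11 = 4.000 mV.
V_a = V_low + 1353·LSB = 1.316 V; V_b = V_low + 1354·LSB = 1.32 V.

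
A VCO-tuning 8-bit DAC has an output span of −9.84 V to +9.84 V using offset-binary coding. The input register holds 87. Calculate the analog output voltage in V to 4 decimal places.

LSB = 19.68 V / 2^8 = 76.875 mV.
V_out = (−9.84) + 87 × 0.076875 V = -3.15187 V.

-3.1519 V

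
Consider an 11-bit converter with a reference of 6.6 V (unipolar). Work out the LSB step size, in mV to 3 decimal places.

3.223 mV

Full-scale span = 6.6 V.
LSB = 6.6 / 2^11 = 6.6 / 2048 = 0.00322266 V = 3.223 mV.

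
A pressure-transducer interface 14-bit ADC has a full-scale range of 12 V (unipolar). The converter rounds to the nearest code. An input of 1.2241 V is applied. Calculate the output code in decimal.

LSB = 12 V / 16384 = 0.732 mV.
(1.2241 − 0) / 0.000732422 = 1671.305 LSBs.
Round → code 1671.

code 1671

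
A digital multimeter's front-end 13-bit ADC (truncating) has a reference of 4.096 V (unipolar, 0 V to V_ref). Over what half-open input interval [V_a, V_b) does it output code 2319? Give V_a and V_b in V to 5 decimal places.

LSB = 4.096/2^13 = 0.500 mV.
V_a = V_low + 2319·LSB = 1.1595 V; V_b = V_low + 2320·LSB = 1.16 V.

[1.15950 V, 1.16000 V)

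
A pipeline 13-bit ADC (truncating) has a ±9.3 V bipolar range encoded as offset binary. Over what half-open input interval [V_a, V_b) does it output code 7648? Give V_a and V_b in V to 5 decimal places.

LSB = 18.6/2^13 = 2.271 mV.
V_a = V_low + 7648·LSB = 8.06484 V; V_b = V_low + 7649·LSB = 8.06711 V.

[8.06484 V, 8.06711 V)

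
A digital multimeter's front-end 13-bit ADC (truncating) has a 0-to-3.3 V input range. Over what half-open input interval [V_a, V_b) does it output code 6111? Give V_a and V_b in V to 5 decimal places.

[2.46171 V, 2.46211 V)

LSB = 3.3/2^13 = 402.83 µV.
V_a = V_low + 6111·LSB = 2.46171 V; V_b = V_low + 6112·LSB = 2.46211 V.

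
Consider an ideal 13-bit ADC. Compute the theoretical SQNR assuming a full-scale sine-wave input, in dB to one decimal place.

80.0 dB

SNR ≈ 6.02·N + 1.76 dB = 6.02·13 + 1.76 = 80.02 dB.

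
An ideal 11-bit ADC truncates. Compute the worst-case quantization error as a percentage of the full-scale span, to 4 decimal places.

0.0488 %

Truncating → worst-case error = 1 LSB = V_FS/2^11, so 100/2048 = 0.0488281 % of full scale.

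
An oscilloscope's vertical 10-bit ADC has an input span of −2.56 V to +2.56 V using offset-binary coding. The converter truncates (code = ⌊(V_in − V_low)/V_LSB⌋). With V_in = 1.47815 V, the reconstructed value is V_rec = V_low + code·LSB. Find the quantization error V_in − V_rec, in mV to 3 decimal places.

3.150 mV

One LSB is 5.12 V / 1024 = 5.000 mV.
Scaled input = 807.6300 LSBs, so code = 807.
Code 807 maps back to (−2.56) + 807×0.005 V = 1.475 V.
V_in − V_rec = 0.00315 V = 3.150 mV.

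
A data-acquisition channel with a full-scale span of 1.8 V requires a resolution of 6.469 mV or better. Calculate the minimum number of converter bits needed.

9 bits

Number of steps required ≥ 1.8 V / 6.469 mV = 278.25.
Need 2^N ≥ 278.25; 2^8 = 256, 2^9 = 512.
Minimum N = 9.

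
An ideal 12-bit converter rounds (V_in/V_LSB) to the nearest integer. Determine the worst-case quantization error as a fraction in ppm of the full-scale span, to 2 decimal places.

122.07 ppm

Rounding → worst-case error = ½ LSB = V_FS/2^13, so 1e+06/8192 = 122.07 ppm of full scale.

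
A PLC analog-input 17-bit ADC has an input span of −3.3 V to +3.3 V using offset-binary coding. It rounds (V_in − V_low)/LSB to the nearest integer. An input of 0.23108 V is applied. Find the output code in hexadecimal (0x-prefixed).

code 0x111ED (decimal 70125)

LSB = 6.6 V / 131072 = 50.35 µV.
Input sits at 70125.109 steps above V_low.
round(70125.109) = 70125.
In hexadecimal (0x-prefixed): 0x111ED.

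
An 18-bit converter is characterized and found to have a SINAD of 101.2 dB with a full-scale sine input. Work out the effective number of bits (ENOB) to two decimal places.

ENOB = (SINAD − 1.76) / 6.02 = (101.2 − 1.76)/6.02 = 16.518.

16.52 bits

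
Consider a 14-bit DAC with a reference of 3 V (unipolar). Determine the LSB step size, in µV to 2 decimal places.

Full-scale span = 3 V.
LSB = 3 / 2^14 = 3 / 16384 = 0.000183105 V = 183.11 µV.

183.11 µV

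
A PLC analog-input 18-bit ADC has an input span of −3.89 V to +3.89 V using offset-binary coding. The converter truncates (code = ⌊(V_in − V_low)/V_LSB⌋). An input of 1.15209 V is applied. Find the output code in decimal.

code 169891

Full-scale span = 7.78 V; LSB = 7.78/2^18 = 29.68 µV.
(1.15209 − (−3.89)) / 2.96783e-05 = 169891.213 LSBs.
So the output code is 169891.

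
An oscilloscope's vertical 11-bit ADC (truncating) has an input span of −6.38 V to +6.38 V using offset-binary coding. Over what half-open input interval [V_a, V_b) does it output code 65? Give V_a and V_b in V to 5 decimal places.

[-5.97502 V, -5.96879 V)

LSB = 12.76/2^11 = 6.230 mV.
V_a = V_low + 65·LSB = -5.97502 V; V_b = V_low + 66·LSB = -5.96879 V.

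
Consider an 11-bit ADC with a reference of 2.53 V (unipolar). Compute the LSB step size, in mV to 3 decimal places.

1.235 mV

Full-scale span = 2.53 V.
LSB = 2.53 / 2^11 = 2.53 / 2048 = 0.00123535 V = 1.235 mV.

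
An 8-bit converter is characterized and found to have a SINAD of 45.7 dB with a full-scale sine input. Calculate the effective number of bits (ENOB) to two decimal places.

7.30 bits

ENOB = (SINAD − 1.76) / 6.02 = (45.7 − 1.76)/6.02 = 7.299.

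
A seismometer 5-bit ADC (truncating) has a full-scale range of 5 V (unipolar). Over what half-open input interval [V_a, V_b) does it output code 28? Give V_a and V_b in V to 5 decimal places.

LSB = 5/2^5 = 156.250 mV.
V_a = V_low + 28·LSB = 4.375 V; V_b = V_low + 29·LSB = 4.53125 V.

[4.37500 V, 4.53125 V)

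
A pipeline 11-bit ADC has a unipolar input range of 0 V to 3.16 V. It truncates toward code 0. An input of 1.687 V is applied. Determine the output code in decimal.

With 2048 levels over 3.16 V, one step is 1.543 mV.
(1.687 − 0) / 0.00154297 = 1093.347 LSBs.
Floor → code 1093.

code 1093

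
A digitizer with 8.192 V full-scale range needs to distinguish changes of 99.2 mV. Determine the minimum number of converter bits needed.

7 bits

Number of steps required ≥ 8.192 V / 99.2 mV = 82.58.
Need 2^N ≥ 82.58; 2^6 = 64, 2^7 = 128.
Minimum N = 7.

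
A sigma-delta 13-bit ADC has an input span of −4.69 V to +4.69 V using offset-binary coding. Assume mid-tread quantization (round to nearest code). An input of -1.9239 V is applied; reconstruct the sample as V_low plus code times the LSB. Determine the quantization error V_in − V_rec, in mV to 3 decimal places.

-0.267 mV

One LSB is 9.38 V / 8192 = 1.145 mV.
(V_in − V_low)/LSB = (-1.9239 − (−4.69))/0.00114502 = 2415.7667 → code 2416 (round).
Reconstructed: -1.9236328 V.
Error = -1.9239 − (−1.9236328) = -0.000267188 V = -0.267 mV.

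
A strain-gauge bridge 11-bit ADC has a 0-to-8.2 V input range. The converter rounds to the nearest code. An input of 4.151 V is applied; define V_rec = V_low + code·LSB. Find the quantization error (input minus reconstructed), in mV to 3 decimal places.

-1.051 mV

One LSB is 8.2 V / 2048 = 4.004 mV.
(4.151 − 0)/0.00400391 = 1036.7376; round gives code 1037.
Code 1037 maps back to 0 + 1037×0.00400391 V = 4.1520508 V.
Difference: -0.00105078 V → -1.051 mV.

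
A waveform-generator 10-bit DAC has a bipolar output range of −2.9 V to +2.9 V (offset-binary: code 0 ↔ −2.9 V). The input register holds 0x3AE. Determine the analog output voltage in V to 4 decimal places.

LSB = 5.8 V / 2^10 = 5.664 mV.
Code 0x3AE = 942 decimal.
V_out = (−2.9) + 942 × 0.00566406 V = 2.43555 V.

2.4355 V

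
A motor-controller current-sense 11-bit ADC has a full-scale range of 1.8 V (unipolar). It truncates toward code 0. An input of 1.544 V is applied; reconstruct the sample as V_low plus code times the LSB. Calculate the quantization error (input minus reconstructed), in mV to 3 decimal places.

0.641 mV

LSB = 1.8/2^11 = 0.879 mV.
(V_in − V_low)/LSB = (1.544 − 0)/0.000878906 = 1756.7289 → code 1756 (floor).
Reconstructed: 1.5433594 V.
V_in − V_rec = 0.000640625 V = 0.641 mV.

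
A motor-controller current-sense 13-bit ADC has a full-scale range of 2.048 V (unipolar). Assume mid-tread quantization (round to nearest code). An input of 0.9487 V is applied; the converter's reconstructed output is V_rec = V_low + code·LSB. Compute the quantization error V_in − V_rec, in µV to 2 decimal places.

-50.00 µV

One LSB is 2.048 V / 8192 = 250.00 µV.
Scaled input = 3794.8000 LSBs, so code = 3795.
V_rec = 0 + 3795·0.00025 = 0.94875 V.
Difference: -5e-05 V → -50.00 µV.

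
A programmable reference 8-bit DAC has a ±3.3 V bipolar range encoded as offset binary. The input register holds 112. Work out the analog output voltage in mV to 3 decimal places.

-412.500 mV

LSB = 6.6 V / 2^8 = 25.781 mV.
V_out = (−3.3) + 112 × 0.0257812 V = -0.4125 V.
= -412.500 mV.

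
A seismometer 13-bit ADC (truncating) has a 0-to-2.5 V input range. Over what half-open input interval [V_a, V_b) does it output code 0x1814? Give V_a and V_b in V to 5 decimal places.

LSB = 2.5/2^13 = 305.18 µV.
Code 0x1814 = 6164 decimal.
V_a = V_low + 6164·LSB = 1.8811 V; V_b = V_low + 6165·LSB = 1.88141 V.

[1.88110 V, 1.88141 V)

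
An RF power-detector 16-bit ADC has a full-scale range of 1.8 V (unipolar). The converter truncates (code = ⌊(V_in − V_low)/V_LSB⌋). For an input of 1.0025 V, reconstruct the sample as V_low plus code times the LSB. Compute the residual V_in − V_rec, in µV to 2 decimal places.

One LSB is 1.8 V / 65536 = 27.47 µV.
(1.0025 − 0)/2.74658e-05 = 36499.9111; ⌊·⌋ gives code 36499.
Reconstructed: 1.002475 V.
Error = 1.0025 − 1.002475 = 2.50244e-05 V = 25.02 µV.

25.02 µV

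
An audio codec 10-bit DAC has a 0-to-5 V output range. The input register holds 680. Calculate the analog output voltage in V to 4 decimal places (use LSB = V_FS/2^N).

LSB = 5 V / 2^10 = 4.883 mV.
V_out = 0 + 680 × 0.00488281 V = 3.32031 V.

3.3203 V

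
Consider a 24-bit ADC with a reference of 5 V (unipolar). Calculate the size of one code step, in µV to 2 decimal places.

0.30 µV

Full-scale span = 5 V.
LSB = 5 / 2^24 = 5 / 16777216 = 2.98023e-07 V = 0.30 µV.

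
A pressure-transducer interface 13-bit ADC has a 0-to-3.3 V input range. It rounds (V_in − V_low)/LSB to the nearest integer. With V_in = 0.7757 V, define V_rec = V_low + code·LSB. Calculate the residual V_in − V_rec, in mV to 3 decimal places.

Step size: 3.3 V ÷ 2^13 = 402.83 µV.
(V_in − V_low)/LSB = (0.7757 − 0)/0.000402832 = 1925.6165 → code 1926 (round).
Code 1926 maps back to 0 + 1926×0.000402832 V = 0.77585449 V.
V_in − V_rec = -0.000154492 V = -0.154 mV.

-0.154 mV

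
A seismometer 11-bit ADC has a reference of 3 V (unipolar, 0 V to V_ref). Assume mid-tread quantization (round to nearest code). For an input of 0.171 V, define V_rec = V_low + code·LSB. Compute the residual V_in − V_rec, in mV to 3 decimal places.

-0.387 mV

One LSB is 3 V / 2048 = 1.465 mV.
Scaled input = 116.7360 LSBs, so code = 117.
Reconstructed: 0.17138672 V.
Difference: -0.000386719 V → -0.387 mV.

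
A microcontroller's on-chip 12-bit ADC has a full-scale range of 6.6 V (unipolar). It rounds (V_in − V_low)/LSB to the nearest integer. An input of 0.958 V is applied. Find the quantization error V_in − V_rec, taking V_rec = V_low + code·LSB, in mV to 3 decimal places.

Step size: 6.6 V ÷ 2^12 = 1.611 mV.
(V_in − V_low)/LSB = (0.958 − 0)/0.00161133 = 594.5406 → code 595 (round).
Reconstructed: 0.95874023 V.
Difference: -0.000740234 V → -0.740 mV.

-0.740 mV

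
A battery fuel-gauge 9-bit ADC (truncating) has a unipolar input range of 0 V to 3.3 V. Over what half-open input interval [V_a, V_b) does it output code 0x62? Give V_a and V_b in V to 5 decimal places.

LSB = 3.3/2^9 = 6.445 mV.
Code 0x62 = 98 decimal.
V_a = V_low + 98·LSB = 0.631641 V; V_b = V_low + 99·LSB = 0.638086 V.

[0.63164 V, 0.63809 V)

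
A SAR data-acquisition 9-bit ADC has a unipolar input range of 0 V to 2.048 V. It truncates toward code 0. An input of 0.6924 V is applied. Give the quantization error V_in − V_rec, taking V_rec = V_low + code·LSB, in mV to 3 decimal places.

0.400 mV

LSB = 2.048/2^9 = 4.000 mV.
Scaled input = 173.1000 LSBs, so code = 173.
Reconstructed: 0.692 V.
Error = 0.6924 − 0.692 = 0.0004 V = 0.400 mV.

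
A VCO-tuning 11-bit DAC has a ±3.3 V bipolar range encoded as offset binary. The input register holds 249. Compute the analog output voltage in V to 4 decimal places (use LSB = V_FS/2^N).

-2.4976 V

LSB = 6.6 V / 2^11 = 3.223 mV.
V_out = (−3.3) + 249 × 0.00322266 V = -2.49756 V.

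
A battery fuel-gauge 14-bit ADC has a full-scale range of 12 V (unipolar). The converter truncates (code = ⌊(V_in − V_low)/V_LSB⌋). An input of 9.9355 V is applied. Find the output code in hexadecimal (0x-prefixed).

Full-scale span = 12 V; LSB = 12/2^14 = 0.732 mV.
(9.9355 − 0) / 0.000732422 = 13565.269 LSBs.
Floor → code 13565.
In hexadecimal (0x-prefixed): 0x34FD.

code 0x34FD (decimal 13565)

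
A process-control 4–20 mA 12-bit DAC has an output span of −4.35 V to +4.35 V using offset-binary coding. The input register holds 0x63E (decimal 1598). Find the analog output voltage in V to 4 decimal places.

-0.9558 V

LSB = 8.7 V / 2^12 = 2.124 mV.
Code 0x63E = 1598 decimal.
V_out = (−4.35) + 1598 × 0.00212402 V = -0.955811 V.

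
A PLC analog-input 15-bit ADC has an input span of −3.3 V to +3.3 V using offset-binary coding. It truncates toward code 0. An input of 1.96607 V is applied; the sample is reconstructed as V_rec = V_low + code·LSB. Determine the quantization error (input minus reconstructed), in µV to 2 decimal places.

48.27 µV

Step size: 6.6 V ÷ 2^15 = 201.42 µV.
Scaled input = 26145.2397 LSBs, so code = 26145.
Reconstructed: 1.9660217 V.
V_in − V_rec = 4.82715e-05 V = 48.27 µV.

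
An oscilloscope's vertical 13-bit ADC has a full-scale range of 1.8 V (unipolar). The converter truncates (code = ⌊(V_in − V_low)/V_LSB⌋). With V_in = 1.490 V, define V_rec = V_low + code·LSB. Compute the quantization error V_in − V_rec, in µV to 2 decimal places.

One LSB is 1.8 V / 8192 = 219.73 µV.
(V_in − V_low)/LSB = (1.490 − 0)/0.000219727 = 6781.1556 → code 6781 (floor).
Reconstructed: 1.4899658 V.
Difference: 3.41797e-05 V → 34.18 µV.

34.18 µV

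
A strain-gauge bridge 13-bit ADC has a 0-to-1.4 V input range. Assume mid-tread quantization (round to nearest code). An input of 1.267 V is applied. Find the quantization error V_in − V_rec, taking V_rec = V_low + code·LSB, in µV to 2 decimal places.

One LSB is 1.4 V / 8192 = 170.90 µV.
(1.267 − 0)/0.000170898 = 7413.7600; round gives code 7414.
Reconstructed: 1.267041 V.
Difference: -4.10156e-05 V → -41.02 µV.

-41.02 µV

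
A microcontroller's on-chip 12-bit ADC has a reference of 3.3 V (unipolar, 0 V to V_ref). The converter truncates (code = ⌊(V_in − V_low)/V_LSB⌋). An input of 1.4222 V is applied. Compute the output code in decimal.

code 1765

With 4096 levels over 3.3 V, one step is 0.806 mV.
Input sits at 1765.252 steps above V_low.
Floor → code 1765.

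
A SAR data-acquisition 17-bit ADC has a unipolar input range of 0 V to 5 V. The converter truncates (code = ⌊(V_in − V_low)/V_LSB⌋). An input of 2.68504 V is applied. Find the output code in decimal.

LSB = 5 V / 131072 = 38.15 µV.
(2.68504 − 0) / 3.8147e-05 = 70386.713 LSBs.
So the output code is 70386.

code 70386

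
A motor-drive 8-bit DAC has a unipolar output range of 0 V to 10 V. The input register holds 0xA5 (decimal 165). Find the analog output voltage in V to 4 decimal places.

LSB = 10 V / 2^8 = 39.062 mV.
Code 0xA5 = 165 decimal.
V_out = 0 + 165 × 0.0390625 V = 6.44531 V.

6.4453 V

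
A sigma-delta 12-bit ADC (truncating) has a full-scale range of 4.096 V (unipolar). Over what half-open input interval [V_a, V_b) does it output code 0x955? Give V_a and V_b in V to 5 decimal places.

LSB = 4.096/2^12 = 1.000 mV.
Code 0x955 = 2389 decimal.
V_a = V_low + 2389·LSB = 2.389 V; V_b = V_low + 2390·LSB = 2.39 V.

[2.38900 V, 2.39000 V)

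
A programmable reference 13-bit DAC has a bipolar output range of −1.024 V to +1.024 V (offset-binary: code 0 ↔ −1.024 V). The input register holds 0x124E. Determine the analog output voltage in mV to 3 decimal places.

LSB = 2.048 V / 2^13 = 250.00 µV.
Code 0x124E = 4686 decimal.
V_out = (−1.024) + 4686 × 0.00025 V = 0.1475 V.
= 147.500 mV.

147.500 mV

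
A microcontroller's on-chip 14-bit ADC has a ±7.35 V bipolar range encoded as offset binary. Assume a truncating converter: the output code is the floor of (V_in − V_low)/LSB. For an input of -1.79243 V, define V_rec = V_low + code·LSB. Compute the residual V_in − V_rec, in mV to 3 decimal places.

Step size: 14.7 V ÷ 2^14 = 0.897 mV.
Scaled input = 6194.2331 LSBs, so code = 6194.
Code 6194 maps back to (−7.35) + 6194×0.000897217 V = -1.7926392 V.
Difference: 0.00020916 V → 0.209 mV.

0.209 mV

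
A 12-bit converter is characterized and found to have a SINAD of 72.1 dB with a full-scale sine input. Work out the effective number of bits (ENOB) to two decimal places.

ENOB = (SINAD − 1.76) / 6.02 = (72.1 − 1.76)/6.02 = 11.684.

11.68 bits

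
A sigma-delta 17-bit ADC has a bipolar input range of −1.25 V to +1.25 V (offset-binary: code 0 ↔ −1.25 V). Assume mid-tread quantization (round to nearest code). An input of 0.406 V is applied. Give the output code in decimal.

code 86822

LSB = 2.5 V / 131072 = 19.07 µV.
(0.406 − (−1.25)) / 1.90735e-05 = 86822.093 LSBs.
Round → code 86822.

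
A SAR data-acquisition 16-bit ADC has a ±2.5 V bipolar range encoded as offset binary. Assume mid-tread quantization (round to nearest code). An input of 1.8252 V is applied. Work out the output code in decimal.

With 65536 levels over 5 V, one step is 76.29 µV.
(V_in − V_low)/LSB = (1.8252 − (−2.5)) / 7.62939e-05 = 56691.261.
round(56691.261) = 56691.

code 56691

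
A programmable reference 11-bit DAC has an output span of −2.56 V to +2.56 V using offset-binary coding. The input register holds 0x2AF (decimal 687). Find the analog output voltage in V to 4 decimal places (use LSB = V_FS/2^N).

-0.8425 V

LSB = 5.12 V / 2^11 = 2.500 mV.
Code 0x2AF = 687 decimal.
V_out = (−2.56) + 687 × 0.0025 V = -0.8425 V.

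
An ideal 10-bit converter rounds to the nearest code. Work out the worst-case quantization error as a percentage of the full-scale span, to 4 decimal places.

0.0488 %

Rounding → worst-case error = ½ LSB = V_FS/2^11, so 100/2048 = 0.0488281 % of full scale.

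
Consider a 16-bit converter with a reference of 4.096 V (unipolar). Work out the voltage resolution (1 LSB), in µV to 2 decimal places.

Full-scale span = 4.096 V.
LSB = 4.096 / 2^16 = 4.096 / 65536 = 6.25e-05 V = 62.50 µV.

62.50 µV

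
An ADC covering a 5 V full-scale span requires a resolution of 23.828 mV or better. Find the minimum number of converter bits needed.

8 bits

Number of steps required ≥ 5 V / 23.828 mV = 209.84.
Need 2^N ≥ 209.84; 2^7 = 128, 2^8 = 256.
Minimum N = 8.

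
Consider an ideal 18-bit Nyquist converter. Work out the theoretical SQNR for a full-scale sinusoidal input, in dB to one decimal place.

SNR ≈ 6.02·N + 1.76 dB = 6.02·18 + 1.76 = 110.12 dB.

110.1 dB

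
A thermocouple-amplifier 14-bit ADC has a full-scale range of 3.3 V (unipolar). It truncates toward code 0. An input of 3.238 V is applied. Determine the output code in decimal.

code 16076

LSB = 3.3 V / 16384 = 201.42 µV.
(3.238 − 0) / 0.000201416 = 16076.179 LSBs.
⌊·⌋(16076.179) = 16076.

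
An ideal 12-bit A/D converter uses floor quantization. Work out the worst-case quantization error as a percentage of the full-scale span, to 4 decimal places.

Truncating → worst-case error = 1 LSB = V_FS/2^12, so 100/4096 = 0.0244141 % of full scale.

0.0244 %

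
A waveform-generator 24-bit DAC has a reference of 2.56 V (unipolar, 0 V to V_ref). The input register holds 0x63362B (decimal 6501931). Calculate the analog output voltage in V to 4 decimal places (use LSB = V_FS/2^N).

0.9921 V

LSB = 2.56 V / 2^24 = 0.15 µV.
Code 0x63362B = 6501931 decimal.
V_out = 0 + 6501931 × 1.52588e-07 V = 0.992116 V.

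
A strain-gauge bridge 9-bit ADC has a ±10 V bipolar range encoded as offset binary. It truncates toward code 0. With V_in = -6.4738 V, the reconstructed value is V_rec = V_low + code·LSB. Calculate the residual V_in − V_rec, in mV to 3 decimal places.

10.575 mV

One LSB is 20 V / 512 = 39.062 mV.
(V_in − V_low)/LSB = (-6.4738 − (−10))/0.0390625 = 90.2707 → code 90 (floor).
Code 90 maps back to (−10) + 90×0.0390625 V = -6.484375 V.
Error = -6.4738 − (−6.484375) = 0.010575 V = 10.575 mV.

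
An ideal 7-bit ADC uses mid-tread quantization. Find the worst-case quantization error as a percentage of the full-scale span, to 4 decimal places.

0.3906 %

Rounding → worst-case error = ½ LSB = V_FS/2^8, so 100/256 = 0.390625 % of full scale.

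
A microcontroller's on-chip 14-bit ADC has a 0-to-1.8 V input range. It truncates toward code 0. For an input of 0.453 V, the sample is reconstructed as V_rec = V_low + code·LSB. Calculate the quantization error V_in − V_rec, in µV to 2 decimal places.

33.69 µV

LSB = 1.8/2^14 = 109.86 µV.
(0.453 − 0)/0.000109863 = 4123.3067; ⌊·⌋ gives code 4123.
Code 4123 maps back to 0 + 4123×0.000109863 V = 0.45296631 V.
V_in − V_rec = 3.36914e-05 V = 33.69 µV.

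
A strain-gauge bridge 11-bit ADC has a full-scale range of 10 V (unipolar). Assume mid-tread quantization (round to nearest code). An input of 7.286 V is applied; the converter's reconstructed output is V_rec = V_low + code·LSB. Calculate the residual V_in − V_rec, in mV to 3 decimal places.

0.844 mV

Step size: 10 V ÷ 2^11 = 4.883 mV.
(7.286 − 0)/0.00488281 = 1492.1728; round gives code 1492.
Reconstructed: 7.2851562 V.
Error = 7.286 − 7.2851562 = 0.00084375 V = 0.844 mV.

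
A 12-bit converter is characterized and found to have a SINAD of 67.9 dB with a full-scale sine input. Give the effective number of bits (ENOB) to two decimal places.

10.99 bits

ENOB = (SINAD − 1.76) / 6.02 = (67.9 − 1.76)/6.02 = 10.987.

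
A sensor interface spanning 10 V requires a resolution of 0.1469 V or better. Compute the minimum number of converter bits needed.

7 bits

Number of steps required ≥ 10 V / 0.1469 V = 68.07.
Need 2^N ≥ 68.07; 2^6 = 64, 2^7 = 128.
Minimum N = 7.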